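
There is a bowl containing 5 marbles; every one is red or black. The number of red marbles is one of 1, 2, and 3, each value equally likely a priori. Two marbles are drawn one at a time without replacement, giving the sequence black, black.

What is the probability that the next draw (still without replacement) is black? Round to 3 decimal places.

0.500

Compute the likelihood of the observed sequence for each case: P(data | r = 1) = (4/5)(3/4) = 3/5; P(data | r = 2) = (3/5)(2/4) = 3/10; P(data | r = 3) = (2/5)(1/4) = 1/10.
Weighting by the prior gives 1/3 · 3/5 = 1/5, 1/3 · 3/10 = 1/10, 1/3 · 1/10 = 1/30; these sum to 1/3.
The posterior is then P(r = 1 | data) = 3/5, P(r = 2 | data) = 3/10, P(r = 3 | data) = 1/10.
The predictive probability is P(black next | data) = (2/3)(3/5) + (1/3)(3/10) + (0)(1/10) = 1/2.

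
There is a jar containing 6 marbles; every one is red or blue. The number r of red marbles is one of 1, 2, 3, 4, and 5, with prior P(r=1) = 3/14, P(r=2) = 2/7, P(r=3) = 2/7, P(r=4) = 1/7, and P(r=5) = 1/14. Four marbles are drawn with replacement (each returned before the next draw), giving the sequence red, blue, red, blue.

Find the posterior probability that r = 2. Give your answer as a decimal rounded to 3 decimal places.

0.317

Compute the likelihood of the observed sequence for each case: P(data | r = 1) = (1/6)(5/6)(1/6)(5/6) = 0.01929; P(data | r = 2) = (2/6)(4/6)(2/6)(4/6) = 0.049383; P(data | r = 3) = (3/6)(3/6)(3/6)(3/6) = 0.0625; P(data | r = 4) = (4/6)(2/6)(4/6)(2/6) = 0.049383; P(data | r = 5) = (5/6)(1/6)(5/6)(1/6) = 0.01929.
Multiplying each by its prior: 3/14 · 0.01929 = 0.0041336, 2/7 · 0.049383 = 0.014109, 2/7 · 0.0625 = 0.017857, 1/7 · 0.049383 = 0.0070547, 1/14 · 0.01929 = 0.0013779; summing to 0.044533.
By Bayes' rule, P(r = 2 | data) = (0.014109) / (0.044533) = 0.31683.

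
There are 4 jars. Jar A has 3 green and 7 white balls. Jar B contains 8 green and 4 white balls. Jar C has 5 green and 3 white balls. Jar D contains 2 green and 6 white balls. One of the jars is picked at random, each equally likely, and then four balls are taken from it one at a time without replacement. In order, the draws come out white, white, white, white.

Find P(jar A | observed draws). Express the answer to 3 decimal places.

0.435

The likelihood of the observed sequence under each hypothesis: P(data | jar A) = (7/10)(6/9)(5/8)(4/7) = 0.16667; P(data | jar B) = (4/12)(3/11)(2/10)(1/9) = 0.0020202; P(data | jar C) = (3/8)(2/7)(1/6)(0/5) = 0; P(data | jar D) = (6/8)(5/7)(4/6)(3/5) = 0.21429.
Weighting by the prior gives 1/4 · 0.16667 = 0.041667, 1/4 · 0.0020202 = 0.00050505, 1/4 · 0 = 0, 1/4 · 0.21429 = 0.053571; these sum to 0.095743.
Hence P(jar A | data) = (0.041667) / (0.095743) = 0.43519.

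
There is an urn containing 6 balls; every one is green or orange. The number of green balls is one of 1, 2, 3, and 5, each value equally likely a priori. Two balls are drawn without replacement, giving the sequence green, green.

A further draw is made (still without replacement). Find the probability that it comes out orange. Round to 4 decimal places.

For each hypothesis, P(data | H) works out to: P(data | r = 1) = (1/6)(0/5) = 0; P(data | r = 2) = (2/6)(1/5) = 1/15; P(data | r = 3) = (3/6)(2/5) = 1/5; P(data | r = 5) = (5/6)(4/5) = 2/3.
The prior-weighted likelihoods are 1/4 · 0 = 0, 1/4 · 1/15 = 1/60, 1/4 · 1/5 = 1/20, 1/4 · 2/3 = 1/6; these sum to 7/30.
The posterior is then P(r = 1 | data) = 0, P(r = 2 | data) = 1/14, P(r = 3 | data) = 3/14, P(r = 5 | data) = 5/7.
Averaging over the posterior, P(orange next | data) = (1)(1/14) + (3/4)(3/14) + (1/4)(5/7) = 23/56.

0.4107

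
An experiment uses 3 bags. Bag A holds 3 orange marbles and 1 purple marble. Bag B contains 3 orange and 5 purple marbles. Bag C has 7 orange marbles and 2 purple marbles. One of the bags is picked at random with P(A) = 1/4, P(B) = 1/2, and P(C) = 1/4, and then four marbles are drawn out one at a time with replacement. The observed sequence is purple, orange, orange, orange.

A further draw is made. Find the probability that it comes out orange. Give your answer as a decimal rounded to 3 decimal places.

0.671

Under each hypothesis, the probability of the observed sequence is: P(data | bag A) = (1/4)(3/4)(3/4)(3/4) = 0.10547; P(data | bag B) = (5/8)(3/8)(3/8)(3/8) = 0.032959; P(data | bag C) = (2/9)(7/9)(7/9)(7/9) = 0.10456.
The prior-weighted likelihoods are 1/4 · 0.10547 = 0.026367, 1/2 · 0.032959 = 0.016479, 1/4 · 0.10456 = 0.026139; with total 0.068986.
The posterior is then P(bag A | data) = 0.38221, P(bag B | data) = 0.23888, P(bag C | data) = 0.37891.
The predictive probability is P(orange next | data) = (3/4)(0.38221) + (3/8)(0.23888) + (7/9)(0.37891) = 0.67094.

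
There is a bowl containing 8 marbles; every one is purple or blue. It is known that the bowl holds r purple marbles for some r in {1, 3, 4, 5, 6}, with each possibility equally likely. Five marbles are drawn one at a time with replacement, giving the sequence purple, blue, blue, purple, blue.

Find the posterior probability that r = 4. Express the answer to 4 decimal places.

Compute the likelihood of the observed sequence for each case: P(data | r = 1) = (1/8)(7/8)(7/8)(1/8)(7/8) = 0.010468; P(data | r = 3) = (3/8)(5/8)(5/8)(3/8)(5/8) = 0.034332; P(data | r = 4) = (4/8)(4/8)(4/8)(4/8)(4/8) = 0.03125; P(data | r = 5) = (5/8)(3/8)(3/8)(5/8)(3/8) = 0.020599; P(data | r = 6) = (6/8)(2/8)(2/8)(6/8)(2/8) = 0.0087891.
Weighting by the prior gives 1/5 · 0.010468 = 0.0020935, 1/5 · 0.034332 = 0.0068665, 1/5 · 0.03125 = 0.00625, 1/5 · 0.020599 = 0.0041199, 1/5 · 0.0087891 = 0.0017578; summing to 0.021088.
By Bayes' rule, P(r = 4 | data) = (0.00625) / (0.021088) = 0.29638.

0.2964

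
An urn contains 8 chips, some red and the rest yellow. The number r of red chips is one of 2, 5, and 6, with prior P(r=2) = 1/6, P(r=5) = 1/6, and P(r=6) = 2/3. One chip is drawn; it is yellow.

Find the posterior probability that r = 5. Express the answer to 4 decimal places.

0.1765

The likelihood of this draw under each hypothesis: P(data | r = 2) = (6/8) = 3/4; P(data | r = 5) = (3/8) = 3/8; P(data | r = 6) = (2/8) = 1/4.
Weighting by the prior gives 1/6 · 3/4 = 1/8, 1/6 · 3/8 = 1/16, 2/3 · 1/4 = 1/6; summing to 17/48.
Hence P(r = 5 | data) = (1/16) / (17/48) = 3/17.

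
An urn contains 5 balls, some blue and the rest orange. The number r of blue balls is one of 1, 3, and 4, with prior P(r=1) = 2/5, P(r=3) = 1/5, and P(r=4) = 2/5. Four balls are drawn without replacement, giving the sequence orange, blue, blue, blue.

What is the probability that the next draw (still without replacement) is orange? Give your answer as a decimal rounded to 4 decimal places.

0.2000

For each hypothesis, P(data | H) works out to: P(data | r = 1) = (4/5)(1/4)(0/3) = 0; P(data | r = 3) = (2/5)(3/4)(2/3)(1/2) = 1/10; P(data | r = 4) = (1/5)(4/4)(3/3)(2/2) = 1/5.
Multiplying each by its prior: 2/5 · 0 = 0, 1/5 · 1/10 = 1/50, 2/5 · 1/5 = 2/25; summing to 1/10.
The posterior is then P(r = 1 | data) = 0, P(r = 3 | data) = 1/5, P(r = 4 | data) = 4/5.
Averaging over the posterior, P(orange next | data) = (1)(1/5) + (0)(4/5) = 1/5.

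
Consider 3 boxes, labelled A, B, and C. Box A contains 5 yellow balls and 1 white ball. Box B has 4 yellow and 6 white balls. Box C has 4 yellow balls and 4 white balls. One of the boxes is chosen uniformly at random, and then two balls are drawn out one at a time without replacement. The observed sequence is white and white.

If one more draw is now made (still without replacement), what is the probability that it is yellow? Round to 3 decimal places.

0.565

The likelihood of the observed sequence under each hypothesis: P(data | box A) = (1/6)(0/5) = 0; P(data | box B) = (6/10)(5/9) = 1/3; P(data | box C) = (4/8)(3/7) = 3/14.
Weighting by the prior gives 1/3 · 0 = 0, 1/3 · 1/3 = 1/9, 1/3 · 3/14 = 1/14; these sum to 23/126.
Normalising, the posterior is P(box A | data) = 0, P(box B | data) = 14/23, P(box C | data) = 9/23.
The predictive probability is P(yellow next | data) = (1/2)(14/23) + (2/3)(9/23) = 13/23.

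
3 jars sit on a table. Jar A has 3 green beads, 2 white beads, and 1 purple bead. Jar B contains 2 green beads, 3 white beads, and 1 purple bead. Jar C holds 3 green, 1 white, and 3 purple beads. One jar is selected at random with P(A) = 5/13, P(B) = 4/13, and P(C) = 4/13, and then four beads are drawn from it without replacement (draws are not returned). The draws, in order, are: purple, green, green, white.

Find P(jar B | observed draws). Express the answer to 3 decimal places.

Compute the likelihood of the observed sequence for each case: P(data | jar A) = (1/6)(3/5)(2/4)(2/3) = 0.033333; P(data | jar B) = (1/6)(2/5)(1/4)(3/3) = 0.016667; P(data | jar C) = (3/7)(3/6)(2/5)(1/4) = 0.021429.
The prior-weighted likelihoods are 5/13 · 0.033333 = 0.012821, 4/13 · 0.016667 = 0.0051282, 4/13 · 0.021429 = 0.0065934; these sum to 0.024542.
Therefore the posterior P(jar B | data) = (0.0051282) / (0.024542) = 0.20896.

0.209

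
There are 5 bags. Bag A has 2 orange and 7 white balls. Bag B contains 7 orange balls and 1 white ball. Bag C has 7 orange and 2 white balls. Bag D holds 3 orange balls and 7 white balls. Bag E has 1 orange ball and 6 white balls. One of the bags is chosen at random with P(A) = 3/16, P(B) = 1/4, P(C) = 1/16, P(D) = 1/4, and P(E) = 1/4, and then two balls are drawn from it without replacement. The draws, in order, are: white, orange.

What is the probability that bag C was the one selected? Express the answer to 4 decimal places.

The likelihood of the observed sequence under each hypothesis: P(data | bag A) = (7/9)(2/8) = 0.19444; P(data | bag B) = (1/8)(7/7) = 0.125; P(data | bag C) = (2/9)(7/8) = 0.19444; P(data | bag D) = (7/10)(3/9) = 0.23333; P(data | bag E) = (6/7)(1/6) = 0.14286.
Weighting by the prior gives 3/16 · 0.19444 = 0.036458, 1/4 · 0.125 = 0.03125, 1/16 · 0.19444 = 0.012153, 1/4 · 0.23333 = 0.058333, 1/4 · 0.14286 = 0.035714; these sum to 0.17391.
Hence P(bag C | data) = (0.012153) / (0.17391) = 0.06988.

0.0699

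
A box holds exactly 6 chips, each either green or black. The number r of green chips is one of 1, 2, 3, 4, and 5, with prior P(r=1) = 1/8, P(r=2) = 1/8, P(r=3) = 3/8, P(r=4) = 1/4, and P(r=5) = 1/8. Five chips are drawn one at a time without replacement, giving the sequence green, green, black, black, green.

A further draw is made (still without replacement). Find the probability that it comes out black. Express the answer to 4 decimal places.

Under each hypothesis, the probability of the observed sequence is: P(data | r = 1) = (1/6)(0/5) = 0; P(data | r = 2) = (2/6)(1/5)(4/4)(3/3)(0/2) = 0; P(data | r = 3) = (3/6)(2/5)(3/4)(2/3)(1/2) = 1/20; P(data | r = 4) = (4/6)(3/5)(2/4)(1/3)(2/2) = 1/15; P(data | r = 5) = (5/6)(4/5)(1/4)(0/3) = 0.
The prior-weighted likelihoods are 1/8 · 0 = 0, 1/8 · 0 = 0, 3/8 · 1/20 = 3/160, 1/4 · 1/15 = 1/60, 1/8 · 0 = 0; summing to 17/480.
Dividing through by the total gives posterior P(r = 1 | data) = 0, P(r = 2 | data) = 0, P(r = 3 | data) = 9/17, P(r = 4 | data) = 8/17, P(r = 5 | data) = 0.
Averaging over the posterior, P(black next | data) = (1)(9/17) + (0)(8/17) = 9/17.

0.5294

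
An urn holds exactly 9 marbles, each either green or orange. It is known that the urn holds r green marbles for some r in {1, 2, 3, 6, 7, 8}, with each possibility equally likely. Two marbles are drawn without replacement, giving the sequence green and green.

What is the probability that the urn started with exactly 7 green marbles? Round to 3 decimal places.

0.309

Under each hypothesis, the probability of the observed sequence is: P(data | r = 1) = (1/9)(0/8) = 0; P(data | r = 2) = (2/9)(1/8) = 1/36; P(data | r = 3) = (3/9)(2/8) = 1/12; P(data | r = 6) = (6/9)(5/8) = 5/12; P(data | r = 7) = (7/9)(6/8) = 7/12; P(data | r = 8) = (8/9)(7/8) = 7/9.
Multiplying each by its prior: 1/6 · 0 = 0, 1/6 · 1/36 = 1/216, 1/6 · 1/12 = 1/72, 1/6 · 5/12 = 5/72, 1/6 · 7/12 = 7/72, 1/6 · 7/9 = 7/54; with total 17/54.
So P(r = 7 | data) = (7/72) / (17/54) = 21/68.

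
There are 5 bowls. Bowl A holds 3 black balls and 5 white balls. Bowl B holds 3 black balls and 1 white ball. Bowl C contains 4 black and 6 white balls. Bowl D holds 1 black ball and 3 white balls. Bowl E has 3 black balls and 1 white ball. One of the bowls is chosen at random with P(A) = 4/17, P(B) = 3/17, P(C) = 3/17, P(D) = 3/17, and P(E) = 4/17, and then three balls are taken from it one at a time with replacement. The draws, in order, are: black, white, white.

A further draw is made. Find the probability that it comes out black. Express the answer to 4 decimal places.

0.4209

The likelihood of the observed sequence under each hypothesis: P(data | bowl A) = (3/8)(5/8)(5/8) = 0.14648; P(data | bowl B) = (3/4)(1/4)(1/4) = 0.046875; P(data | bowl C) = (4/10)(6/10)(6/10) = 0.144; P(data | bowl D) = (1/4)(3/4)(3/4) = 0.14062; P(data | bowl E) = (3/4)(1/4)(1/4) = 0.046875.
Weighting by the prior gives 4/17 · 0.14648 = 0.034467, 3/17 · 0.046875 = 0.0082721, 3/17 · 0.144 = 0.025412, 3/17 · 0.14062 = 0.024816, 4/17 · 0.046875 = 0.011029; with total 0.104.
Normalising, the posterior is P(bowl A | data) = 0.33142, P(bowl B | data) = 0.079542, P(bowl C | data) = 0.24435, P(bowl D | data) = 0.23863, P(bowl E | data) = 0.10606.
So P(black next | data) = Σ P(black next | H) P(H | data) = (3/8)(0.33142) + (3/4)(0.079542) + (2/5)(0.24435) + (1/4)(0.23863) + (3/4)(0.10606) = 0.42088.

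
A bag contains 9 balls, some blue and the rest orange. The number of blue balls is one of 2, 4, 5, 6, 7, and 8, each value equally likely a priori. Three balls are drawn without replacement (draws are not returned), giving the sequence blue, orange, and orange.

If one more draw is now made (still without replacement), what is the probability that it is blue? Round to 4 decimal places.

Under each hypothesis, the probability of the observed sequence is: P(data | r = 2) = (2/9)(7/8)(6/7) = 0.16667; P(data | r = 4) = (4/9)(5/8)(4/7) = 0.15873; P(data | r = 5) = (5/9)(4/8)(3/7) = 0.11905; P(data | r = 6) = (6/9)(3/8)(2/7) = 0.071429; P(data | r = 7) = (7/9)(2/8)(1/7) = 0.027778; P(data | r = 8) = (8/9)(1/8)(0/7) = 0.
Multiplying each by its prior: 1/6 · 0.16667 = 0.027778, 1/6 · 0.15873 = 0.026455, 1/6 · 0.11905 = 0.019841, 1/6 · 0.071429 = 0.011905, 1/6 · 0.027778 = 0.0046296, 1/6 · 0 = 0; these sum to 0.090608.
Normalising, the posterior is P(r = 2 | data) = 0.30657, P(r = 4 | data) = 0.29197, P(r = 5 | data) = 0.21898, P(r = 6 | data) = 0.13139, P(r = 7 | data) = 0.051095, P(r = 8 | data) = 0.
Averaging over the posterior, P(blue next | data) = (1/6)(0.30657) + (1/2)(0.29197) + (2/3)(0.21898) + (5/6)(0.13139) + (1)(0.051095) = 0.50365.

0.5036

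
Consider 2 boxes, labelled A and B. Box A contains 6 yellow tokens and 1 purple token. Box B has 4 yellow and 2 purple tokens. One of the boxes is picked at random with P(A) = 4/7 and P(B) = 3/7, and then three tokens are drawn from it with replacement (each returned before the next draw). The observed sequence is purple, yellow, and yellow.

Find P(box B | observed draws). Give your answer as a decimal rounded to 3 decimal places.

For each hypothesis, P(data | H) works out to: P(data | box A) = (1/7)(6/7)(6/7) = 0.10496; P(data | box B) = (2/6)(4/6)(4/6) = 0.14815.
Weighting by the prior gives 4/7 · 0.10496 = 0.059975, 3/7 · 0.14815 = 0.063492; summing to 0.12347.
So P(box B | data) = (0.063492) / (0.12347) = 0.51424.

0.514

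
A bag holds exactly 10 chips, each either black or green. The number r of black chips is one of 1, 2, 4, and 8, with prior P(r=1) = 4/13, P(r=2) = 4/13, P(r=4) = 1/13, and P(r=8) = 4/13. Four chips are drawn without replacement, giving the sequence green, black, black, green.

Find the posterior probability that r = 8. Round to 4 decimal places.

Under each hypothesis, the probability of the observed sequence is: P(data | r = 1) = (9/10)(1/9)(0/8) = 0; P(data | r = 2) = (8/10)(2/9)(1/8)(7/7) = 0.022222; P(data | r = 4) = (6/10)(4/9)(3/8)(5/7) = 0.071429; P(data | r = 8) = (2/10)(8/9)(7/8)(1/7) = 0.022222.
Weighting by the prior gives 4/13 · 0 = 0, 4/13 · 0.022222 = 0.0068376, 1/13 · 0.071429 = 0.0054945, 4/13 · 0.022222 = 0.0068376; with total 0.01917.
Hence P(r = 8 | data) = (0.0068376) / (0.01917) = 0.35669.

0.3567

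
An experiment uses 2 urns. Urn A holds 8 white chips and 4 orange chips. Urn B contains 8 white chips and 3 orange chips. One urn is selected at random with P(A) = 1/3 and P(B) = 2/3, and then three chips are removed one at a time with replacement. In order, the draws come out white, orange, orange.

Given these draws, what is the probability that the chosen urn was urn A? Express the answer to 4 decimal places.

0.4064

For each hypothesis, P(data | H) works out to: P(data | urn A) = (8/12)(4/12)(4/12) = 0.074074; P(data | urn B) = (8/11)(3/11)(3/11) = 0.054095.
Multiplying each by its prior: 1/3 · 0.074074 = 0.024691, 2/3 · 0.054095 = 0.036063; these sum to 0.060754.
By Bayes' rule, P(urn A | data) = (0.024691) / (0.060754) = 0.40641.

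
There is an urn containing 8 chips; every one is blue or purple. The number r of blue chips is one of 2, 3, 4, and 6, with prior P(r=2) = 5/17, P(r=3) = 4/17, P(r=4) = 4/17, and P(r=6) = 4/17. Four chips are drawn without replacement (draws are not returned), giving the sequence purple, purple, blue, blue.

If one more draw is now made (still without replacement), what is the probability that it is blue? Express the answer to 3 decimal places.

0.406

Under each hypothesis, the probability of the observed sequence is: P(data | r = 2) = (6/8)(5/7)(2/6)(1/5) = 1/28; P(data | r = 3) = (5/8)(4/7)(3/6)(2/5) = 1/14; P(data | r = 4) = (4/8)(3/7)(4/6)(3/5) = 3/35; P(data | r = 6) = (2/8)(1/7)(6/6)(5/5) = 1/28.
Weighting by the prior gives 5/17 · 1/28 = 5/476, 4/17 · 1/14 = 2/119, 4/17 · 3/35 = 12/595, 4/17 · 1/28 = 1/119; with total 19/340.
Dividing through by the total gives posterior P(r = 2 | data) = 25/133, P(r = 3 | data) = 40/133, P(r = 4 | data) = 48/133, P(r = 6 | data) = 20/133.
Averaging over the posterior, P(blue next | data) = (0)(25/133) + (1/4)(40/133) + (1/2)(48/133) + (1)(20/133) = 54/133.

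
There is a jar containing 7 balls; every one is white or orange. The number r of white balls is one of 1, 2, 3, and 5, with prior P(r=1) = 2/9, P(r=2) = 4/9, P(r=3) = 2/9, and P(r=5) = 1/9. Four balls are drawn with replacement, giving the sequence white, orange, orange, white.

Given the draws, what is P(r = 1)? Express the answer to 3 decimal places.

0.084

Compute the likelihood of the observed sequence for each case: P(data | r = 1) = (1/7)(6/7)(6/7)(1/7) = 0.014994; P(data | r = 2) = (2/7)(5/7)(5/7)(2/7) = 0.041649; P(data | r = 3) = (3/7)(4/7)(4/7)(3/7) = 0.059975; P(data | r = 5) = (5/7)(2/7)(2/7)(5/7) = 0.041649.
Multiplying each by its prior: 2/9 · 0.014994 = 0.0033319, 4/9 · 0.041649 = 0.018511, 2/9 · 0.059975 = 0.013328, 1/9 · 0.041649 = 0.0046277; with total 0.039798.
Hence P(r = 1 | data) = (0.0033319) / (0.039798) = 0.083721.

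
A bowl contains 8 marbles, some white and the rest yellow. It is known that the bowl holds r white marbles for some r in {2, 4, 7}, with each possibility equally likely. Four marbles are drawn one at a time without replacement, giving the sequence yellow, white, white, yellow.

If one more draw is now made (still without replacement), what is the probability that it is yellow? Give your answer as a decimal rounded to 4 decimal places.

0.6471

For each hypothesis, P(data | H) works out to: P(data | r = 2) = (6/8)(2/7)(1/6)(5/5) = 1/28; P(data | r = 4) = (4/8)(4/7)(3/6)(3/5) = 3/35; P(data | r = 7) = (1/8)(7/7)(6/6)(0/5) = 0.
The prior-weighted likelihoods are 1/3 · 1/28 = 1/84, 1/3 · 3/35 = 1/35, 1/3 · 0 = 0; these sum to 17/420.
The posterior is then P(r = 2 | data) = 5/17, P(r = 4 | data) = 12/17, P(r = 7 | data) = 0.
The predictive probability is P(yellow next | data) = (1)(5/17) + (1/2)(12/17) = 11/17.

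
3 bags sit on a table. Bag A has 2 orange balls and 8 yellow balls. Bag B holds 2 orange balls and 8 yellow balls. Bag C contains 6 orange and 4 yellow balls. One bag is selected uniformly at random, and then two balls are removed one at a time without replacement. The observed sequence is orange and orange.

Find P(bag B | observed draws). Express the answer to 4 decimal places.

For each hypothesis, P(data | H) works out to: P(data | bag A) = (2/10)(1/9) = 1/45; P(data | bag B) = (2/10)(1/9) = 1/45; P(data | bag C) = (6/10)(5/9) = 1/3.
Multiplying each by its prior: 1/3 · 1/45 = 1/135, 1/3 · 1/45 = 1/135, 1/3 · 1/3 = 1/9; these sum to 17/135.
So P(bag B | data) = (1/135) / (17/135) = 1/17.

0.0588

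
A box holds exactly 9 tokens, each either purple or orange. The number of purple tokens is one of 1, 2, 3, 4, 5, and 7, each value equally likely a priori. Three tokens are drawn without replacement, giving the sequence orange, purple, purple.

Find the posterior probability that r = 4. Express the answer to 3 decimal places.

For each hypothesis, P(data | H) works out to: P(data | r = 1) = (8/9)(1/8)(0/7) = 0; P(data | r = 2) = (7/9)(2/8)(1/7) = 0.027778; P(data | r = 3) = (6/9)(3/8)(2/7) = 0.071429; P(data | r = 4) = (5/9)(4/8)(3/7) = 0.11905; P(data | r = 5) = (4/9)(5/8)(4/7) = 0.15873; P(data | r = 7) = (2/9)(7/8)(6/7) = 0.16667.
Weighting by the prior gives 1/6 · 0 = 0, 1/6 · 0.027778 = 0.0046296, 1/6 · 0.071429 = 0.011905, 1/6 · 0.11905 = 0.019841, 1/6 · 0.15873 = 0.026455, 1/6 · 0.16667 = 0.027778; with total 0.090608.
So P(r = 4 | data) = (0.019841) / (0.090608) = 0.21898.

0.219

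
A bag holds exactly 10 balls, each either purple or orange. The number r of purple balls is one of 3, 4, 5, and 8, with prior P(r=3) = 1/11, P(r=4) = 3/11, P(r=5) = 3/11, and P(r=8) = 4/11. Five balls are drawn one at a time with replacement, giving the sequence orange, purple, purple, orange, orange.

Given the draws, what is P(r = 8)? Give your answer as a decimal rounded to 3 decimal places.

0.082

Under each hypothesis, the probability of the observed sequence is: P(data | r = 3) = (7/10)(3/10)(3/10)(7/10)(7/10) = 0.03087; P(data | r = 4) = (6/10)(4/10)(4/10)(6/10)(6/10) = 0.03456; P(data | r = 5) = (5/10)(5/10)(5/10)(5/10)(5/10) = 0.03125; P(data | r = 8) = (2/10)(8/10)(8/10)(2/10)(2/10) = 0.00512.
The prior-weighted likelihoods are 1/11 · 0.03087 = 0.0028064, 3/11 · 0.03456 = 0.0094255, 3/11 · 0.03125 = 0.0085227, 4/11 · 0.00512 = 0.0018618; with total 0.022616.
Therefore the posterior P(r = 8 | data) = (0.0018618) / (0.022616) = 0.082322.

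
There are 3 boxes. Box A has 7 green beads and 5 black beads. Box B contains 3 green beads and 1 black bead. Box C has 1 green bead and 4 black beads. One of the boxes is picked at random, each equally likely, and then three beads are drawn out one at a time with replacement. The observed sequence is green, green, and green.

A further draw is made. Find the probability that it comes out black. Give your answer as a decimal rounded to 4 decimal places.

0.3097

The likelihood of the observed sequence under each hypothesis: P(data | box A) = (7/12)(7/12)(7/12) = 0.1985; P(data | box B) = (3/4)(3/4)(3/4) = 0.42188; P(data | box C) = (1/5)(1/5)(1/5) = 0.008.
Weighting by the prior gives 1/3 · 0.1985 = 0.066165, 1/3 · 0.42188 = 0.14062, 1/3 · 0.008 = 0.0026667; summing to 0.20946.
Normalising, the posterior is P(box A | data) = 0.31589, P(box B | data) = 0.67138, P(box C | data) = 0.012731.
So P(black next | data) = Σ P(black next | H) P(H | data) = (5/12)(0.31589) + (1/4)(0.67138) + (4/5)(0.012731) = 0.30965.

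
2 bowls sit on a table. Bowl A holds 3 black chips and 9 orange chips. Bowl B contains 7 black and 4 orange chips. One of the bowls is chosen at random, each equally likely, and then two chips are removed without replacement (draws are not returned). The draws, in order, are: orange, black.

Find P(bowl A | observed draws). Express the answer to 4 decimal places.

The likelihood of the observed sequence under each hypothesis: P(data | bowl A) = (9/12)(3/11) = 9/44; P(data | bowl B) = (4/11)(7/10) = 14/55.
Weighting by the prior gives 1/2 · 9/44 = 9/88, 1/2 · 14/55 = 7/55; these sum to 101/440.
Therefore the posterior P(bowl A | data) = (9/88) / (101/440) = 45/101.

0.4455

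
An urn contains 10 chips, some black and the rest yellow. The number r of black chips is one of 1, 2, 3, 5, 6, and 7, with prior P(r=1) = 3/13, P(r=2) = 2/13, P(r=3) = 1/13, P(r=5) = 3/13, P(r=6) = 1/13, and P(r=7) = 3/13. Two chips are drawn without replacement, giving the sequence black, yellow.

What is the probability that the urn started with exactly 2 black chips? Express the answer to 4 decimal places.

0.1322

The likelihood of the observed sequence under each hypothesis: P(data | r = 1) = (1/10)(9/9) = 1/10; P(data | r = 2) = (2/10)(8/9) = 8/45; P(data | r = 3) = (3/10)(7/9) = 7/30; P(data | r = 5) = (5/10)(5/9) = 5/18; P(data | r = 6) = (6/10)(4/9) = 4/15; P(data | r = 7) = (7/10)(3/9) = 7/30.
Multiplying each by its prior: 3/13 · 1/10 = 3/130, 2/13 · 8/45 = 16/585, 1/13 · 7/30 = 7/390, 3/13 · 5/18 = 5/78, 1/13 · 4/15 = 4/195, 3/13 · 7/30 = 7/130; summing to 121/585.
Hence P(r = 2 | data) = (16/585) / (121/585) = 16/121.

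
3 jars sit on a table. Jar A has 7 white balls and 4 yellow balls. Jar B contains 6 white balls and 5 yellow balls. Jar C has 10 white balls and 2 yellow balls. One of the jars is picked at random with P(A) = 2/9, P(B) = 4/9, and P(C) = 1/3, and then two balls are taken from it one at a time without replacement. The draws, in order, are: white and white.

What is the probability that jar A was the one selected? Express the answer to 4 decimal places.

The likelihood of the observed sequence under each hypothesis: P(data | jar A) = (7/11)(6/10) = 21/55; P(data | jar B) = (6/11)(5/10) = 3/11; P(data | jar C) = (10/12)(9/11) = 15/22.
The prior-weighted likelihoods are 2/9 · 21/55 = 14/165, 4/9 · 3/11 = 4/33, 1/3 · 15/22 = 5/22; with total 13/30.
Therefore the posterior P(jar A | data) = (14/165) / (13/30) = 28/143.

0.1958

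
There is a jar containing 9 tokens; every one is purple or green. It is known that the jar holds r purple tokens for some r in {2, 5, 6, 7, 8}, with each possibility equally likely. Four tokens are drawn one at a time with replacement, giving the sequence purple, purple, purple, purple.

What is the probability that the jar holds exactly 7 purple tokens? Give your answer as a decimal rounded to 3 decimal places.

The likelihood of the observed sequence under each hypothesis: P(data | r = 2) = (2/9)(2/9)(2/9)(2/9) = 0.0024387; P(data | r = 5) = (5/9)(5/9)(5/9)(5/9) = 0.09526; P(data | r = 6) = (6/9)(6/9)(6/9)(6/9) = 0.19753; P(data | r = 7) = (7/9)(7/9)(7/9)(7/9) = 0.36595; P(data | r = 8) = (8/9)(8/9)(8/9)(8/9) = 0.6243.
Weighting by the prior gives 1/5 · 0.0024387 = 0.00048773, 1/5 · 0.09526 = 0.019052, 1/5 · 0.19753 = 0.039506, 1/5 · 0.36595 = 0.07319, 1/5 · 0.6243 = 0.12486; with total 0.25709.
Therefore the posterior P(r = 7 | data) = (0.07319) / (0.25709) = 0.28468.

0.285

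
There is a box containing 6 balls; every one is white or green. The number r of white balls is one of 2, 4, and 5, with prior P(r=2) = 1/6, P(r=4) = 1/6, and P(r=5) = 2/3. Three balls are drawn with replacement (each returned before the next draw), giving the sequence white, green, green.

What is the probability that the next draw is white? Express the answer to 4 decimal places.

For each hypothesis, P(data | H) works out to: P(data | r = 2) = (2/6)(4/6)(4/6) = 4/27; P(data | r = 4) = (4/6)(2/6)(2/6) = 2/27; P(data | r = 5) = (5/6)(1/6)(1/6) = 5/216.
The prior-weighted likelihoods are 1/6 · 4/27 = 2/81, 1/6 · 2/27 = 1/81, 2/3 · 5/216 = 5/324; with total 17/324.
The posterior is then P(r = 2 | data) = 8/17, P(r = 4 | data) = 4/17, P(r = 5 | data) = 5/17.
So P(white next | data) = Σ P(white next | H) P(H | data) = (1/3)(8/17) + (2/3)(4/17) + (5/6)(5/17) = 19/34.

0.5588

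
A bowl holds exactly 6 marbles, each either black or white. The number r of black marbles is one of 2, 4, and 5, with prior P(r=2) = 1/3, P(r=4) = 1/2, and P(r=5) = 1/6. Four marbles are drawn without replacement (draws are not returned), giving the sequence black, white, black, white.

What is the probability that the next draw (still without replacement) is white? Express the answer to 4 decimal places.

Under each hypothesis, the probability of the observed sequence is: P(data | r = 2) = (2/6)(4/5)(1/4)(3/3) = 1/15; P(data | r = 4) = (4/6)(2/5)(3/4)(1/3) = 1/15; P(data | r = 5) = (5/6)(1/5)(4/4)(0/3) = 0.
Weighting by the prior gives 1/3 · 1/15 = 1/45, 1/2 · 1/15 = 1/30, 1/6 · 0 = 0; these sum to 1/18.
Dividing through by the total gives posterior P(r = 2 | data) = 2/5, P(r = 4 | data) = 3/5, P(r = 5 | data) = 0.
So P(white next | data) = Σ P(white next | H) P(H | data) = (1)(2/5) + (0)(3/5) = 2/5.

0.4000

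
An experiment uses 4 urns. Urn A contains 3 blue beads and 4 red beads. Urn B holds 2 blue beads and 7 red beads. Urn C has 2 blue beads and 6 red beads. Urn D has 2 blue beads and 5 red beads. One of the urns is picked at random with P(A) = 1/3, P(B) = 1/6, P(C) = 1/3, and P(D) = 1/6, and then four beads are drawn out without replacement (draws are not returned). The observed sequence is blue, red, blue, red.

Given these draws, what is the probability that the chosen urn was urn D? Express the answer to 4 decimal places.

0.1496

Compute the likelihood of the observed sequence for each case: P(data | urn A) = (3/7)(4/6)(2/5)(3/4) = 0.085714; P(data | urn B) = (2/9)(7/8)(1/7)(6/6) = 0.027778; P(data | urn C) = (2/8)(6/7)(1/6)(5/5) = 0.035714; P(data | urn D) = (2/7)(5/6)(1/5)(4/4) = 0.047619.
Multiplying each by its prior: 1/3 · 0.085714 = 0.028571, 1/6 · 0.027778 = 0.0046296, 1/3 · 0.035714 = 0.011905, 1/6 · 0.047619 = 0.0079365; these sum to 0.053042.
By Bayes' rule, P(urn D | data) = (0.0079365) / (0.053042) = 0.14963.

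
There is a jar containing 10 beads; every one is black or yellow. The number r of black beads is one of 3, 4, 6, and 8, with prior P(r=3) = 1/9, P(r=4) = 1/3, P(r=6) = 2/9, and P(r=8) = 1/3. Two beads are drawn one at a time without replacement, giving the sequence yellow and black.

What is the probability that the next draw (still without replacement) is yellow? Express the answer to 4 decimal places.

For each hypothesis, P(data | H) works out to: P(data | r = 3) = (7/10)(3/9) = 7/30; P(data | r = 4) = (6/10)(4/9) = 4/15; P(data | r = 6) = (4/10)(6/9) = 4/15; P(data | r = 8) = (2/10)(8/9) = 8/45.
Weighting by the prior gives 1/9 · 7/30 = 7/270, 1/3 · 4/15 = 4/45, 2/9 · 4/15 = 8/135, 1/3 · 8/45 = 8/135; summing to 7/30.
The posterior is then P(r = 3 | data) = 1/9, P(r = 4 | data) = 8/21, P(r = 6 | data) = 16/63, P(r = 8 | data) = 16/63.
Averaging over the posterior, P(yellow next | data) = (3/4)(1/9) + (5/8)(8/21) + (3/8)(16/63) + (1/8)(16/63) = 113/252.

0.4484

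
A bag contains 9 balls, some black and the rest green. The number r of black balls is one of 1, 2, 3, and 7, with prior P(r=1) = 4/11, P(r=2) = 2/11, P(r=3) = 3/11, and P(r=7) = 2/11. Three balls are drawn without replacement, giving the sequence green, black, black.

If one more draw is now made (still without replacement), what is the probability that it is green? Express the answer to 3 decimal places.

0.480

Compute the likelihood of the observed sequence for each case: P(data | r = 1) = (8/9)(1/8)(0/7) = 0; P(data | r = 2) = (7/9)(2/8)(1/7) = 1/36; P(data | r = 3) = (6/9)(3/8)(2/7) = 1/14; P(data | r = 7) = (2/9)(7/8)(6/7) = 1/6.
Multiplying each by its prior: 4/11 · 0 = 0, 2/11 · 1/36 = 1/198, 3/11 · 1/14 = 3/154, 2/11 · 1/6 = 1/33; these sum to 38/693.
Normalising, the posterior is P(r = 1 | data) = 0, P(r = 2 | data) = 7/76, P(r = 3 | data) = 27/76, P(r = 7 | data) = 21/38.
Averaging over the posterior, P(green next | data) = (1)(7/76) + (5/6)(27/76) + (1/6)(21/38) = 73/152.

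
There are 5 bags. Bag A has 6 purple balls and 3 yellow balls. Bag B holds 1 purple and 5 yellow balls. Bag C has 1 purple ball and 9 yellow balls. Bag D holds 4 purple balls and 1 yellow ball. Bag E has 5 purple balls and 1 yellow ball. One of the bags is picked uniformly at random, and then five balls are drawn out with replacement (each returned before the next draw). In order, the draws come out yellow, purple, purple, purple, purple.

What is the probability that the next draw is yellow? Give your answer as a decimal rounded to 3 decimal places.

0.229

Under each hypothesis, the probability of the observed sequence is: P(data | bag A) = (3/9)(6/9)(6/9)(6/9)(6/9) = 0.065844; P(data | bag B) = (5/6)(1/6)(1/6)(1/6)(1/6) = 0.000643; P(data | bag C) = (9/10)(1/10)(1/10)(1/10)(1/10) = 9e-05; P(data | bag D) = (1/5)(4/5)(4/5)(4/5)(4/5) = 0.08192; P(data | bag E) = (1/6)(5/6)(5/6)(5/6)(5/6) = 0.080376.
Multiplying each by its prior: 1/5 · 0.065844 = 0.013169, 1/5 · 0.000643 = 0.0001286, 1/5 · 9e-05 = 1.8e-05, 1/5 · 0.08192 = 0.016384, 1/5 · 0.080376 = 0.016075; these sum to 0.045774.
The posterior is then P(bag A | data) = 0.28769, P(bag B | data) = 0.0028094, P(bag C | data) = 0.00039323, P(bag D | data) = 0.35793, P(bag E | data) = 0.35118.
Averaging over the posterior, P(yellow next | data) = (1/3)(0.28769) + (5/6)(0.0028094) + (9/10)(0.00039323) + (1/5)(0.35793) + (1/6)(0.35118) = 0.22871.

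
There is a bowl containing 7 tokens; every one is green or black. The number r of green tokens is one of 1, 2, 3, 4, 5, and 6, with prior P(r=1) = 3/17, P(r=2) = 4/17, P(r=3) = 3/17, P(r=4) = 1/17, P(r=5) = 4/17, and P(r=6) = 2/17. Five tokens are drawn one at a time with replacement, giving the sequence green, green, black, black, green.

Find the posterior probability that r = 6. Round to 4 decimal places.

For each hypothesis, P(data | H) works out to: P(data | r = 1) = (1/7)(1/7)(6/7)(6/7)(1/7) = 0.002142; P(data | r = 2) = (2/7)(2/7)(5/7)(5/7)(2/7) = 0.0119; P(data | r = 3) = (3/7)(3/7)(4/7)(4/7)(3/7) = 0.025704; P(data | r = 4) = (4/7)(4/7)(3/7)(3/7)(4/7) = 0.034271; P(data | r = 5) = (5/7)(5/7)(2/7)(2/7)(5/7) = 0.02975; P(data | r = 6) = (6/7)(6/7)(1/7)(1/7)(6/7) = 0.012852.
Weighting by the prior gives 3/17 · 0.002142 = 0.00037799, 4/17 · 0.0119 = 0.0028, 3/17 · 0.025704 = 0.0045359, 1/17 · 0.034271 = 0.002016, 4/17 · 0.02975 = 0.0069999, 2/17 · 0.012852 = 0.001512; these sum to 0.018242.
So P(r = 6 | data) = (0.001512) / (0.018242) = 0.082886.

0.0829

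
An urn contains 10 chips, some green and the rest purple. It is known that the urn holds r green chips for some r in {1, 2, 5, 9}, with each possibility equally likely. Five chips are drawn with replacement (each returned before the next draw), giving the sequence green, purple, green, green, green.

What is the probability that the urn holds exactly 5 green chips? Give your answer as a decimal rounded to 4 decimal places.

Compute the likelihood of the observed sequence for each case: P(data | r = 1) = (1/10)(9/10)(1/10)(1/10)(1/10) = 9e-05; P(data | r = 2) = (2/10)(8/10)(2/10)(2/10)(2/10) = 0.00128; P(data | r = 5) = (5/10)(5/10)(5/10)(5/10)(5/10) = 0.03125; P(data | r = 9) = (9/10)(1/10)(9/10)(9/10)(9/10) = 0.06561.
Weighting by the prior gives 1/4 · 9e-05 = 2.25e-05, 1/4 · 0.00128 = 0.00032, 1/4 · 0.03125 = 0.0078125, 1/4 · 0.06561 = 0.016403; these sum to 0.024557.
So P(r = 5 | data) = (0.0078125) / (0.024557) = 0.31813.

0.3181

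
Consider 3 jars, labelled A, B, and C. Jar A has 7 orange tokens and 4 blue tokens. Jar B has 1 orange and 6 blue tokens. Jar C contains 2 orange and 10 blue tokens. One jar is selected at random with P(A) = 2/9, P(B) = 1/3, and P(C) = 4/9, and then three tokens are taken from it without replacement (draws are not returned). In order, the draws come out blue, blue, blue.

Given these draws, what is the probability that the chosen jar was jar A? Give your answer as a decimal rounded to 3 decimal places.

0.012

For each hypothesis, P(data | H) works out to: P(data | jar A) = (4/11)(3/10)(2/9) = 0.024242; P(data | jar B) = (6/7)(5/6)(4/5) = 0.57143; P(data | jar C) = (10/12)(9/11)(8/10) = 0.54545.
The prior-weighted likelihoods are 2/9 · 0.024242 = 0.0053872, 1/3 · 0.57143 = 0.19048, 4/9 · 0.54545 = 0.24242; these sum to 0.43829.
By Bayes' rule, P(jar A | data) = (0.0053872) / (0.43829) = 0.012291.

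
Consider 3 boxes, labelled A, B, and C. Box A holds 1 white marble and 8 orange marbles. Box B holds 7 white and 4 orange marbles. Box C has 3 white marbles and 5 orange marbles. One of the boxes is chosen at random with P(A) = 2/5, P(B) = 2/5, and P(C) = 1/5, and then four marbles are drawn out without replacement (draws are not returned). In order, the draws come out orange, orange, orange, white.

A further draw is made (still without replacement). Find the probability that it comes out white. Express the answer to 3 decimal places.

0.242

The likelihood of the observed sequence under each hypothesis: P(data | box A) = (8/9)(7/8)(6/7)(1/6) = 0.11111; P(data | box B) = (4/11)(3/10)(2/9)(7/8) = 0.021212; P(data | box C) = (5/8)(4/7)(3/6)(3/5) = 0.10714.
Multiplying each by its prior: 2/5 · 0.11111 = 0.044444, 2/5 · 0.021212 = 0.0084848, 1/5 · 0.10714 = 0.021429; with total 0.074358.
The posterior is then P(box A | data) = 0.59771, P(box B | data) = 0.11411, P(box C | data) = 0.28818.
Averaging over the posterior, P(white next | data) = (0)(0.59771) + (6/7)(0.11411) + (1/2)(0.28818) = 0.2419.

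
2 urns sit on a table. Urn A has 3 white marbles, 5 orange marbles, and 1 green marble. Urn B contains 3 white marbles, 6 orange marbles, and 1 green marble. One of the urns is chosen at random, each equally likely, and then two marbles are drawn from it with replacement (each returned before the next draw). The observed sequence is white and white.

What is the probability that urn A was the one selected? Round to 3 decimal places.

0.552

Under each hypothesis, the probability of the observed sequence is: P(data | urn A) = (3/9)(3/9) = 0.11111; P(data | urn B) = (3/10)(3/10) = 0.09.
Multiplying each by its prior: 1/2 · 0.11111 = 0.055556, 1/2 · 0.09 = 0.045; with total 0.10056.
So P(urn A | data) = (0.055556) / (0.10056) = 0.55249.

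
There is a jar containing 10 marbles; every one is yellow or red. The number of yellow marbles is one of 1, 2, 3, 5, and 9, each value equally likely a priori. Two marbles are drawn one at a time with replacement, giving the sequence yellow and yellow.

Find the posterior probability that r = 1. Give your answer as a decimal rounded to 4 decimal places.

0.0083

The likelihood of the observed sequence under each hypothesis: P(data | r = 1) = (1/10)(1/10) = 1/100; P(data | r = 2) = (2/10)(2/10) = 1/25; P(data | r = 3) = (3/10)(3/10) = 9/100; P(data | r = 5) = (5/10)(5/10) = 1/4; P(data | r = 9) = (9/10)(9/10) = 81/100.
Multiplying each by its prior: 1/5 · 1/100 = 1/500, 1/5 · 1/25 = 1/125, 1/5 · 9/100 = 9/500, 1/5 · 1/4 = 1/20, 1/5 · 81/100 = 81/500; summing to 6/25.
By Bayes' rule, P(r = 1 | data) = (1/500) / (6/25) = 1/120.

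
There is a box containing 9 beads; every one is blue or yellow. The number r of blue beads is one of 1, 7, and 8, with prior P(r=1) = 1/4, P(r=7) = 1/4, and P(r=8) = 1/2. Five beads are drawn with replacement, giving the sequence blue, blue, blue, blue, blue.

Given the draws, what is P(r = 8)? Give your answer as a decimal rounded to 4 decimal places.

0.7959

Under each hypothesis, the probability of the observed sequence is: P(data | r = 1) = (1/9)(1/9)(1/9)(1/9)(1/9) = 1.6935e-05; P(data | r = 7) = (7/9)(7/9)(7/9)(7/9)(7/9) = 0.28463; P(data | r = 8) = (8/9)(8/9)(8/9)(8/9)(8/9) = 0.55493.
Weighting by the prior gives 1/4 · 1.6935e-05 = 4.2338e-06, 1/4 · 0.28463 = 0.071157, 1/2 · 0.55493 = 0.27746; these sum to 0.34863.
Therefore the posterior P(r = 8 | data) = (0.27746) / (0.34863) = 0.79588.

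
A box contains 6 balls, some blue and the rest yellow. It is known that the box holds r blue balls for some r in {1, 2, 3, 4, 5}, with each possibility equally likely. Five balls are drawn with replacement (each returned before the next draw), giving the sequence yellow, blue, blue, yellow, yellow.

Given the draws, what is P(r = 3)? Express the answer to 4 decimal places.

For each hypothesis, P(data | H) works out to: P(data | r = 1) = (5/6)(1/6)(1/6)(5/6)(5/6) = 0.016075; P(data | r = 2) = (4/6)(2/6)(2/6)(4/6)(4/6) = 0.032922; P(data | r = 3) = (3/6)(3/6)(3/6)(3/6)(3/6) = 0.03125; P(data | r = 4) = (2/6)(4/6)(4/6)(2/6)(2/6) = 0.016461; P(data | r = 5) = (1/6)(5/6)(5/6)(1/6)(1/6) = 0.003215.
Weighting by the prior gives 1/5 · 0.016075 = 0.003215, 1/5 · 0.032922 = 0.0065844, 1/5 · 0.03125 = 0.00625, 1/5 · 0.016461 = 0.0032922, 1/5 · 0.003215 = 0.000643; these sum to 0.019985.
Therefore the posterior P(r = 3 | data) = (0.00625) / (0.019985) = 0.31274.

0.3127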